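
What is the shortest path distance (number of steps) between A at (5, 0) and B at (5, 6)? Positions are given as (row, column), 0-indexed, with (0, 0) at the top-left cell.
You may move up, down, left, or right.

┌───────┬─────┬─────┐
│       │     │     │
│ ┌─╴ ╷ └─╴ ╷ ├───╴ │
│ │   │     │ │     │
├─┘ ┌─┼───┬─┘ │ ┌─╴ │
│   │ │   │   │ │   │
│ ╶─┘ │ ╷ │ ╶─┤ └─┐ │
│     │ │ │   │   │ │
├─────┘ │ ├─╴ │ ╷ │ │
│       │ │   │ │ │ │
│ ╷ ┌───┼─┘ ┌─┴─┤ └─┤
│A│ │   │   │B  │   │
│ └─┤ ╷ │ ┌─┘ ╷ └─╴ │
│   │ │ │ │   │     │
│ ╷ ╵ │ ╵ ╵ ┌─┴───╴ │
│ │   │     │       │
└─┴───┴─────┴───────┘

Finding path from (5, 0) to (5, 6):
Path: (5,0) → (6,0) → (6,1) → (7,1) → (7,2) → (6,2) → (5,2) → (5,3) → (6,3) → (7,3) → (7,4) → (7,5) → (6,5) → (6,6) → (5,6)
Distance: 14 steps

Solution:

┌───────┬─────┬─────┐
│       │     │     │
│ ┌─╴ ╷ └─╴ ╷ ├───╴ │
│ │   │     │ │     │
├─┘ ┌─┼───┬─┘ │ ┌─╴ │
│   │ │   │   │ │   │
│ ╶─┘ │ ╷ │ ╶─┤ └─┐ │
│     │ │ │   │   │ │
├─────┘ │ ├─╴ │ ╷ │ │
│       │ │   │ │ │ │
│ ╷ ┌───┼─┘ ┌─┴─┤ └─┤
│A│ │↱ ↓│   │B  │   │
│ └─┤ ╷ │ ┌─┘ ╷ └─╴ │
│↳ ↓│↑│↓│ │↱ ↑│     │
│ ╷ ╵ │ ╵ ╵ ┌─┴───╴ │
│ │↳ ↑│↳ → ↑│       │
└─┴───┴─────┴───────┘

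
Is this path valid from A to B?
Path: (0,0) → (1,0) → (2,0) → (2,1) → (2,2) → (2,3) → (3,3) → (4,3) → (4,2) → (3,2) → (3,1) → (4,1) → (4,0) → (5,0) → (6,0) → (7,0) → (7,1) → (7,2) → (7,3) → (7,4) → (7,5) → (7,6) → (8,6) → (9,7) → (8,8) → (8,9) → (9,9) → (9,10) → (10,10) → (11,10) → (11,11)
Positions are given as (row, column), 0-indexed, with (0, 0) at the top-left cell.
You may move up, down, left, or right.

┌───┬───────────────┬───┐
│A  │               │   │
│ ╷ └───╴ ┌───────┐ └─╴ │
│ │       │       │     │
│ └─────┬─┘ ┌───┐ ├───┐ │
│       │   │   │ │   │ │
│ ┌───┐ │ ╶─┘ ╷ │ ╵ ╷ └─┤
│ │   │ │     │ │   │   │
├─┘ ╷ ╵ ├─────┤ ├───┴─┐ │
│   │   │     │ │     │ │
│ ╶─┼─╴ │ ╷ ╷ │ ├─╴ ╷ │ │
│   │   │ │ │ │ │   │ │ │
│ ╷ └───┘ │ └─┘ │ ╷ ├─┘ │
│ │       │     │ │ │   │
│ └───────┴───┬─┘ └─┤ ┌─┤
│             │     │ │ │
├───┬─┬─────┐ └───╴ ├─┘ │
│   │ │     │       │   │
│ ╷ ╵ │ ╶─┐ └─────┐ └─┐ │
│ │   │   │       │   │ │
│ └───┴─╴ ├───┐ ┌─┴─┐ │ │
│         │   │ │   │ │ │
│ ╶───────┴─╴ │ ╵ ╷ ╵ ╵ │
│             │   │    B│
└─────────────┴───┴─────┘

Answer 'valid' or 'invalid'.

Checking path validity:
Result: Invalid move at step 23: cannot move from (8, 6) to (9, 7).

invalid

Correct solution:

┌───┬───────────────┬───┐
│A  │               │   │
│ ╷ └───╴ ┌───────┐ └─╴ │
│↓│       │       │     │
│ └─────┬─┘ ┌───┐ ├───┐ │
│↳ → → ↓│   │   │ │   │ │
│ ┌───┐ │ ╶─┘ ╷ │ ╵ ╷ └─┤
│ │↓ ↰│↓│     │ │   │   │
├─┘ ╷ ╵ ├─────┤ ├───┴─┐ │
│↓ ↲│↑ ↲│     │ │     │ │
│ ╶─┼─╴ │ ╷ ╷ │ ├─╴ ╷ │ │
│↓  │   │ │ │ │ │   │ │ │
│ ╷ └───┘ │ └─┘ │ ╷ ├─┘ │
│↓│       │     │ │ │   │
│ └───────┴───┬─┘ └─┤ ┌─┤
│↳ → → → → → ↓│     │ │ │
├───┬─┬─────┐ └───╴ ├─┘ │
│   │ │     │↳ → → ↓│   │
│ ╷ ╵ │ ╶─┐ └─────┐ └─┐ │
│ │   │   │       │↳ ↓│ │
│ └───┴─╴ ├───┐ ┌─┴─┐ │ │
│         │   │ │   │↓│ │
│ ╶───────┴─╴ │ ╵ ╷ ╵ ╵ │
│             │   │  ↳ B│
└─────────────┴───┴─────┘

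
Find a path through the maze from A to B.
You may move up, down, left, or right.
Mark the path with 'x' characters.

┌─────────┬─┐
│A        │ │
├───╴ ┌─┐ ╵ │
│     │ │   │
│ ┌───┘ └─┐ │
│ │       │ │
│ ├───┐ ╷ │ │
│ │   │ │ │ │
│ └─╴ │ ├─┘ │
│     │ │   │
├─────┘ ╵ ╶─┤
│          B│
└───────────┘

Finding the shortest path through the maze:
Path length: 12 steps
Directions: right → right → right → right → down → right → down → down → down → left → down → right

Solution:

┌─────────┬─┐
│A x x x x│ │
├───╴ ┌─┐ ╵ │
│     │ │x x│
│ ┌───┘ └─┐ │
│ │       │x│
│ ├───┐ ╷ │ │
│ │   │ │ │x│
│ └─╴ │ ├─┘ │
│     │ │x x│
├─────┘ ╵ ╶─┤
│        x B│
└───────────┘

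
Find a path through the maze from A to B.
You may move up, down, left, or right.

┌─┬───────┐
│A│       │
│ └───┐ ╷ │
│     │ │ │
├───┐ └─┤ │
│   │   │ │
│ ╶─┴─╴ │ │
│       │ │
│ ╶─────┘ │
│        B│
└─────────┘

Finding the shortest path through the maze:
Path length: 14 steps
Directions: down → right → right → down → right → down → left → left → left → down → right → right → right → right

Solution:

┌─┬───────┐
│A│       │
│ └───┐ ╷ │
│↳ → ↓│ │ │
├───┐ └─┤ │
│   │↳ ↓│ │
│ ╶─┴─╴ │ │
│↓ ← ← ↲│ │
│ ╶─────┘ │
│↳ → → → B│
└─────────┘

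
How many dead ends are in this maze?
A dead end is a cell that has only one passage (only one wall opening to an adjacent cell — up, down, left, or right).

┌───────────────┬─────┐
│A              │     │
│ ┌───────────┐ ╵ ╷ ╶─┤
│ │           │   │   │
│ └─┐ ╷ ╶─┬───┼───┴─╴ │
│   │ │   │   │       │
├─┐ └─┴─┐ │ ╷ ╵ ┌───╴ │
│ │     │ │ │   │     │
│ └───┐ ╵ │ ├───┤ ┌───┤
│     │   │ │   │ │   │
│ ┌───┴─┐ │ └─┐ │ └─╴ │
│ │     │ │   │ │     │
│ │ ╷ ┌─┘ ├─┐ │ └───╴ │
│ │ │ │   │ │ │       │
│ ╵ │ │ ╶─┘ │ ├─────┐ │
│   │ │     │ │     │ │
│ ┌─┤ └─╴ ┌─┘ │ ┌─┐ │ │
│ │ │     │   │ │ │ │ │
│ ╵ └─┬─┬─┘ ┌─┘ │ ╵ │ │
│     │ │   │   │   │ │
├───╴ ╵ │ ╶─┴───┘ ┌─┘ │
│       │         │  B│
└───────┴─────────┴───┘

Checking each cell for number of passages:

Dead ends found at positions:
  (0, 10)
  (1, 1)
  (1, 6)
  (2, 2)
  (3, 0)
  (4, 2)
  (4, 6)
  (4, 9)
  (5, 3)
  (6, 5)
  (8, 1)
  (8, 8)
  (9, 3)
  (9, 6)
  (10, 0)
  (10, 9)
Total dead ends: 16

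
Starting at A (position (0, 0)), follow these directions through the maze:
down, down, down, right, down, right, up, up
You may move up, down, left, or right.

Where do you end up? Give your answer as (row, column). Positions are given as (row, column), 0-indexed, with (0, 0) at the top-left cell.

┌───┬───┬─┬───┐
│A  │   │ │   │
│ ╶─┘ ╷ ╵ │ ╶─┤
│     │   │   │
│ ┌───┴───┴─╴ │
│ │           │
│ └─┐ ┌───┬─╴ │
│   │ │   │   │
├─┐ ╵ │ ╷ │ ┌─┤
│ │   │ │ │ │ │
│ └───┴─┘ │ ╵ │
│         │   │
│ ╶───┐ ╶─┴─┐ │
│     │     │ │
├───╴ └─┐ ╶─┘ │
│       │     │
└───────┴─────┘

Following directions step by step:
Start: (0, 0)
  down: (0, 0) → (1, 0)
  down: (1, 0) → (2, 0)
  down: (2, 0) → (3, 0)
  right: (3, 0) → (3, 1)
  down: (3, 1) → (4, 1)
  right: (4, 1) → (4, 2)
  up: (4, 2) → (3, 2)
  up: (3, 2) → (2, 2)
Final position: (2, 2)

Path taken:

┌───┬───┬─┬───┐
│A  │   │ │   │
│ ╶─┘ ╷ ╵ │ ╶─┤
│↓    │   │   │
│ ┌───┴───┴─╴ │
│↓│  B        │
│ └─┐ ┌───┬─╴ │
│↳ ↓│↑│   │   │
├─┐ ╵ │ ╷ │ ┌─┤
│ │↳ ↑│ │ │ │ │
│ └───┴─┘ │ ╵ │
│         │   │
│ ╶───┐ ╶─┴─┐ │
│     │     │ │
├───╴ └─┐ ╶─┘ │
│       │     │
└───────┴─────┘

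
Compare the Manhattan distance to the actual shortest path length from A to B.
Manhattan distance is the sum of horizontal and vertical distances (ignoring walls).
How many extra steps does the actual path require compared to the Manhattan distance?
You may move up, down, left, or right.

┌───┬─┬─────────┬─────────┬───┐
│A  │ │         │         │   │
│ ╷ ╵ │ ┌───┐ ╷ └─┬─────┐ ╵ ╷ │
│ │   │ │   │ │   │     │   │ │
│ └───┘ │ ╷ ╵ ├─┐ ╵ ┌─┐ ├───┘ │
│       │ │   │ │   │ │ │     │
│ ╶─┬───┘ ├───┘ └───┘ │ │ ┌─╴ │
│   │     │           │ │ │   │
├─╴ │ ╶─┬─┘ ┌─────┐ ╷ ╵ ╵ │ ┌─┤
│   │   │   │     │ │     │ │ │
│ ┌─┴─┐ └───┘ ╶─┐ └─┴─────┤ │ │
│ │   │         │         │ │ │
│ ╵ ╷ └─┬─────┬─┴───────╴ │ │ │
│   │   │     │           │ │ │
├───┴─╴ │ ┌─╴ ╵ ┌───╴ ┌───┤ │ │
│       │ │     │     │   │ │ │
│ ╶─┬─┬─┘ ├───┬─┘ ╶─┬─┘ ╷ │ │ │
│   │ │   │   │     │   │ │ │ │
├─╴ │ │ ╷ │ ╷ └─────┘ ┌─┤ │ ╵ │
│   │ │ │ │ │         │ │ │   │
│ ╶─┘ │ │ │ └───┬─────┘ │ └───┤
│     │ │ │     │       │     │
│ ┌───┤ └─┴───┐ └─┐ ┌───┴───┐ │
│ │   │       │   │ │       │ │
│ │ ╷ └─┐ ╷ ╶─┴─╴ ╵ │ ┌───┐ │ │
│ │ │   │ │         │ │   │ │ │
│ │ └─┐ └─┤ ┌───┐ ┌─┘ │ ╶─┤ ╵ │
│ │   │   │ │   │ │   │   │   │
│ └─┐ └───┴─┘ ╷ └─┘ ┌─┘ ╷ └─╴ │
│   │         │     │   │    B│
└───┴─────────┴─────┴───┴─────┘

Manhattan distance: |14 - 0| + |14 - 0| = 28
Actual path length: 82
Extra steps: 82 - 28 = 54

Solution:

┌───┬─┬─────────┬─────────┬───┐
│A  │ │↱ → → ↓  │         │   │
│ ╷ ╵ │ ┌───┐ ╷ └─┬─────┐ ╵ ╷ │
│↓│   │↑│↓ ↰│↓│   │     │   │ │
│ └───┘ │ ╷ ╵ ├─┐ ╵ ┌─┐ ├───┘ │
│↳ → → ↑│↓│↑ ↲│ │   │ │ │     │
│ ╶─┬───┘ ├───┘ └───┘ │ │ ┌─╴ │
│   │↓ ← ↲│           │ │ │   │
├─╴ │ ╶─┬─┘ ┌─────┐ ╷ ╵ ╵ │ ┌─┤
│   │↳ ↓│   │↱ → ↓│ │     │ │ │
│ ┌─┴─┐ └───┘ ╶─┐ └─┴─────┤ │ │
│ │   │↳ → → ↑  │↳ → → → ↓│ │ │
│ ╵ ╷ └─┬─────┬─┴───────╴ │ │ │
│   │   │↓ ← ↰│↓ ← ← ← ← ↲│ │ │
├───┴─╴ │ ┌─╴ ╵ ┌───╴ ┌───┤ │ │
│       │↓│  ↑ ↲│     │↱ ↓│ │ │
│ ╶─┬─┬─┘ ├───┬─┘ ╶─┬─┘ ╷ │ │ │
│   │ │↓ ↲│↱ ↓│     │↱ ↑│↓│ │ │
├─╴ │ │ ╷ │ ╷ └─────┘ ┌─┤ │ ╵ │
│   │ │↓│ │↑│↳ → → → ↑│ │↓│   │
│ ╶─┘ │ │ │ └───┬─────┘ │ └───┤
│     │↓│ │↑ ← ↰│       │↳ → ↓│
│ ┌───┤ └─┴───┐ └─┐ ┌───┴───┐ │
│ │   │↳ → ↓  │↑ ↰│ │       │↓│
│ │ ╷ └─┐ ╷ ╶─┴─╴ ╵ │ ┌───┐ │ │
│ │ │   │ │↳ → → ↑  │ │   │ │↓│
│ │ └─┐ └─┤ ┌───┐ ┌─┘ │ ╶─┤ ╵ │
│ │   │   │ │   │ │   │   │  ↓│
│ └─┐ └───┴─┘ ╷ └─┘ ┌─┘ ╷ └─╴ │
│   │         │     │   │    B│
└───┴─────────┴─────┴───┴─────┘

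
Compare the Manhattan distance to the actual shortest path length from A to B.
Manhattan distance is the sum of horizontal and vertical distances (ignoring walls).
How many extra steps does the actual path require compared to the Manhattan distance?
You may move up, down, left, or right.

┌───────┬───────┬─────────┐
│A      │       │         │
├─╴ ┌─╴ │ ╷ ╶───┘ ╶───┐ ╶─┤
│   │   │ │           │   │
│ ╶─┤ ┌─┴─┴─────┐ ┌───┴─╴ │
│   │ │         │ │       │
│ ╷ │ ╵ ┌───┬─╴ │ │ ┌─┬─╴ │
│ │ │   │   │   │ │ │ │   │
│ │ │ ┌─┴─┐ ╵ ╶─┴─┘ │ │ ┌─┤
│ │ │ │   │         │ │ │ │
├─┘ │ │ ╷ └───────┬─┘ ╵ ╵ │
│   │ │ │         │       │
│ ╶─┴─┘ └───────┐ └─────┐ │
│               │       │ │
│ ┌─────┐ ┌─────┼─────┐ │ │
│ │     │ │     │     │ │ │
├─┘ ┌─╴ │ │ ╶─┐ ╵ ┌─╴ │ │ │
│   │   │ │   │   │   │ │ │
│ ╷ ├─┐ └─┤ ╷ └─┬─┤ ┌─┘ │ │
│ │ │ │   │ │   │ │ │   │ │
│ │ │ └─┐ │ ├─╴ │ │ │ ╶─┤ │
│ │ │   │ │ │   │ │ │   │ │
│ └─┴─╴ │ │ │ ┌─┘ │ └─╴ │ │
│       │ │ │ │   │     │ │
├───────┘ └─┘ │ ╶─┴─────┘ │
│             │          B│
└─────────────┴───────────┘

Manhattan distance: |12 - 0| + |12 - 0| = 24
Actual path length: 36
Extra steps: 36 - 24 = 12

Solution:

┌───────┬───────┬─────────┐
│A → → ↓│       │         │
├─╴ ┌─╴ │ ╷ ╶───┘ ╶───┐ ╶─┤
│   │↓ ↲│ │           │   │
│ ╶─┤ ┌─┴─┴─────┐ ┌───┴─╴ │
│   │↓│↱ → → → ↓│ │↱ → → ↓│
│ ╷ │ ╵ ┌───┬─╴ │ │ ┌─┬─╴ │
│ │ │↳ ↑│   │↓ ↲│ │↑│ │↓ ↲│
│ │ │ ┌─┴─┐ ╵ ╶─┴─┘ │ │ ┌─┤
│ │ │ │   │  ↳ → → ↑│ │↓│ │
├─┘ │ │ ╷ └───────┬─┘ ╵ ╵ │
│   │ │ │         │    ↳ ↓│
│ ╶─┴─┘ └───────┐ └─────┐ │
│               │       │↓│
│ ┌─────┐ ┌─────┼─────┐ │ │
│ │     │ │     │     │ │↓│
├─┘ ┌─╴ │ │ ╶─┐ ╵ ┌─╴ │ │ │
│   │   │ │   │   │   │ │↓│
│ ╷ ├─┐ └─┤ ╷ └─┬─┤ ┌─┘ │ │
│ │ │ │   │ │   │ │ │   │↓│
│ │ │ └─┐ │ ├─╴ │ │ │ ╶─┤ │
│ │ │   │ │ │   │ │ │   │↓│
│ └─┴─╴ │ │ │ ┌─┘ │ └─╴ │ │
│       │ │ │ │   │     │↓│
├───────┘ └─┘ │ ╶─┴─────┘ │
│             │          B│
└─────────────┴───────────┘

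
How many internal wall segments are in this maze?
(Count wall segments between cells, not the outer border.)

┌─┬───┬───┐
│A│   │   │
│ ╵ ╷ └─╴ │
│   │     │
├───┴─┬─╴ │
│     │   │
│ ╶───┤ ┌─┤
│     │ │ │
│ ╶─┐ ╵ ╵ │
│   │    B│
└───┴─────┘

Counting internal wall segments:
Total internal walls: 16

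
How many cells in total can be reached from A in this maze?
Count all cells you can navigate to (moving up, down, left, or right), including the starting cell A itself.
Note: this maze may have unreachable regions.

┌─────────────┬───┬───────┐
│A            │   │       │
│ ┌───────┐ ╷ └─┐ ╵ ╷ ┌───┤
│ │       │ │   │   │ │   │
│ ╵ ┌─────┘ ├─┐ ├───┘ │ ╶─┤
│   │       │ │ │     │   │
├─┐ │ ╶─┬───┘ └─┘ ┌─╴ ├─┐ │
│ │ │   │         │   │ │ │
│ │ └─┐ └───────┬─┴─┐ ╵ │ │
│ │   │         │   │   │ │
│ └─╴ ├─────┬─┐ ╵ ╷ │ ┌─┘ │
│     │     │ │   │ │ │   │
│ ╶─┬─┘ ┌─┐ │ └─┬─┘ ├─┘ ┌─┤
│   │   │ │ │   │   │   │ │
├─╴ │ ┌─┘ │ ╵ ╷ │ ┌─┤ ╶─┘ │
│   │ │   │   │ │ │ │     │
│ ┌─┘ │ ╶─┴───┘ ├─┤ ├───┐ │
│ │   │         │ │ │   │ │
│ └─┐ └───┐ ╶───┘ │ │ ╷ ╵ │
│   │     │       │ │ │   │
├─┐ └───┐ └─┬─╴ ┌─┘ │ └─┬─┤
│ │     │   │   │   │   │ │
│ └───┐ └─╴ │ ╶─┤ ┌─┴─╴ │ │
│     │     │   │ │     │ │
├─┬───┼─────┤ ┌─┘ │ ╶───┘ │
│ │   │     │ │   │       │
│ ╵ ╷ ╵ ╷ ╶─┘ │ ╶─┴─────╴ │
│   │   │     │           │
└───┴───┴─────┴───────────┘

Using BFS/flood-fill to find all reachable cells from A:
Maze size: 14 × 13 = 182 total cells
73 cell(s) are walled off and cannot be reached from A.
Reachable cells: 109

Reachable region (· marks reachable cells):

┌─────────────┬───┬───────┐
│A · · · · · ·│   │       │
│ ┌───────┐ ╷ └─┐ ╵ ╷ ┌───┤
│·│· · · ·│·│· ·│   │ │   │
│ ╵ ┌─────┘ ├─┐ ├───┘ │ ╶─┤
│· ·│· · · ·│ │·│     │   │
├─┐ │ ╶─┬───┘ └─┘ ┌─╴ ├─┐ │
│·│·│· ·│         │   │ │ │
│ │ └─┐ └───────┬─┴─┐ ╵ │ │
│·│· ·│· · · · ·│· ·│   │ │
│ └─╴ ├─────┬─┐ ╵ ╷ │ ┌─┘ │
│· · ·│· · ·│·│· ·│·│ │   │
│ ╶─┬─┘ ┌─┐ │ └─┬─┘ ├─┘ ┌─┤
│· ·│· ·│·│·│· ·│· ·│   │ │
├─╴ │ ┌─┘ │ ╵ ╷ │ ┌─┤ ╶─┘ │
│· ·│·│· ·│· ·│·│·│ │     │
│ ┌─┘ │ ╶─┴───┘ ├─┤ ├───┐ │
│·│· ·│· · · · ·│·│ │   │ │
│ └─┐ └───┐ ╶───┘ │ │ ╷ ╵ │
│· ·│· · ·│· · · ·│ │ │   │
├─┐ └───┐ └─┬─╴ ┌─┘ │ └─┬─┤
│ │· · ·│· ·│· ·│   │   │ │
│ └───┐ └─╴ │ ╶─┤ ┌─┴─╴ │ │
│     │· · ·│· ·│ │     │ │
├─┬───┼─────┤ ┌─┘ │ ╶───┘ │
│·│· ·│· · ·│·│   │       │
│ ╵ ╷ ╵ ╷ ╶─┘ │ ╶─┴─────╴ │
│· ·│· ·│· · ·│           │
└───┴───┴─────┴───────────┘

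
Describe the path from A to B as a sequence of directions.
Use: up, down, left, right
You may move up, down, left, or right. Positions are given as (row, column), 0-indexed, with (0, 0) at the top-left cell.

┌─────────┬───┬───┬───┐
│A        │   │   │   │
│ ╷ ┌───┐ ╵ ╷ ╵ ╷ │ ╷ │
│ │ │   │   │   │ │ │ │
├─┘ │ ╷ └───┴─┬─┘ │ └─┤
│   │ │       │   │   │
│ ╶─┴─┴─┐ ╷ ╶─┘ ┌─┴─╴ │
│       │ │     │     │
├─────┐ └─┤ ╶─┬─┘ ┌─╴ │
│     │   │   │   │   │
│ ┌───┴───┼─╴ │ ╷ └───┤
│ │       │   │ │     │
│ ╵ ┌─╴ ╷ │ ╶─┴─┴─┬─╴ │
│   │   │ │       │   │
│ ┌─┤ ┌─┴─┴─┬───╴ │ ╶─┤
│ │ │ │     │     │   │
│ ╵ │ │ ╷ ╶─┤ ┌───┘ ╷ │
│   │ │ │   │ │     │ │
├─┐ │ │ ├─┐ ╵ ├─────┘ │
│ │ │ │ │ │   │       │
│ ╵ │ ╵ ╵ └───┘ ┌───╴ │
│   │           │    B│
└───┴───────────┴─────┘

Finding the path and converting it to directions:
Path through cells: (0,0) → (0,1) → (0,2) → (0,3) → (0,4) → (1,4) → (1,5) → (0,5) → (0,6) → (1,6) → (1,7) → (0,7) → (0,8) → (1,8) → (2,8) → (2,7) → (3,7) → (3,6) → (3,5) → (4,5) → (4,6) → (5,6) → (5,5) → (6,5) → (6,6) → (6,7) → (6,8) → (7,8) → (7,7) → (7,6) → (8,6) → (9,6) → (9,5) → (8,5) → (8,4) → (7,4) → (7,3) → (8,3) → (9,3) → (10,3) → (10,4) → (10,5) → (10,6) → (10,7) → (9,7) → (9,8) → (9,9) → (9,10) → (10,10)
Directions: right, right, right, right, down, right, up, right, down, right, up, right, down, down, left, down, left, left, down, right, down, left, down, right, right, right, down, left, left, down, down, left, up, left, up, left, down, down, down, right, right, right, right, up, right, right, right, down

Solution:

┌─────────┬───┬───┬───┐
│A → → → ↓│↱ ↓│↱ ↓│   │
│ ╷ ┌───┐ ╵ ╷ ╵ ╷ │ ╷ │
│ │ │   │↳ ↑│↳ ↑│↓│ │ │
├─┘ │ ╷ └───┴─┬─┘ │ └─┤
│   │ │       │↓ ↲│   │
│ ╶─┴─┴─┐ ╷ ╶─┘ ┌─┴─╴ │
│       │ │↓ ← ↲│     │
├─────┐ └─┤ ╶─┬─┘ ┌─╴ │
│     │   │↳ ↓│   │   │
│ ┌───┴───┼─╴ │ ╷ └───┤
│ │       │↓ ↲│ │     │
│ ╵ ┌─╴ ╷ │ ╶─┴─┴─┬─╴ │
│   │   │ │↳ → → ↓│   │
│ ┌─┤ ┌─┴─┴─┬───╴ │ ╶─┤
│ │ │ │↓ ↰  │↓ ← ↲│   │
│ ╵ │ │ ╷ ╶─┤ ┌───┘ ╷ │
│   │ │↓│↑ ↰│↓│     │ │
├─┐ │ │ ├─┐ ╵ ├─────┘ │
│ │ │ │↓│ │↑ ↲│↱ → → ↓│
│ ╵ │ ╵ ╵ └───┘ ┌───╴ │
│   │  ↳ → → → ↑│    B│
└───┴───────────┴─────┘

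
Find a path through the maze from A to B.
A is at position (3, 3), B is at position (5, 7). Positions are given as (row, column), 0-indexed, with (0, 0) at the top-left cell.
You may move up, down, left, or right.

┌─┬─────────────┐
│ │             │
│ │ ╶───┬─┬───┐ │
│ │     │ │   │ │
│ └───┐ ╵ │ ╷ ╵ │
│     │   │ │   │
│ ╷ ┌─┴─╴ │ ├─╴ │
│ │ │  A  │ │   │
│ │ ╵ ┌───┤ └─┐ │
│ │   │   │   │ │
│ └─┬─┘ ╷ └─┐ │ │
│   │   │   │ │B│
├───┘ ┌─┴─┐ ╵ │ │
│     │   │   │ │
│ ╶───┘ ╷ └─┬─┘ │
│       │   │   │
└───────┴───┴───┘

Finding the shortest path from (3, 3) to (5, 7):
Path length: 18 steps
Directions: right → up → left → up → left → left → up → right → right → right → right → right → right → down → down → down → down → down

Solution:

┌─┬─────────────┐
│ │↱ → → → → → ↓│
│ │ ╶───┬─┬───┐ │
│ │↑ ← ↰│ │   │↓│
│ └───┐ ╵ │ ╷ ╵ │
│     │↑ ↰│ │  ↓│
│ ╷ ┌─┴─╴ │ ├─╴ │
│ │ │  A ↑│ │  ↓│
│ │ ╵ ┌───┤ └─┐ │
│ │   │   │   │↓│
│ └─┬─┘ ╷ └─┐ │ │
│   │   │   │ │B│
├───┘ ┌─┴─┐ ╵ │ │
│     │   │   │ │
│ ╶───┘ ╷ └─┬─┘ │
│       │   │   │
└───────┴───┴───┘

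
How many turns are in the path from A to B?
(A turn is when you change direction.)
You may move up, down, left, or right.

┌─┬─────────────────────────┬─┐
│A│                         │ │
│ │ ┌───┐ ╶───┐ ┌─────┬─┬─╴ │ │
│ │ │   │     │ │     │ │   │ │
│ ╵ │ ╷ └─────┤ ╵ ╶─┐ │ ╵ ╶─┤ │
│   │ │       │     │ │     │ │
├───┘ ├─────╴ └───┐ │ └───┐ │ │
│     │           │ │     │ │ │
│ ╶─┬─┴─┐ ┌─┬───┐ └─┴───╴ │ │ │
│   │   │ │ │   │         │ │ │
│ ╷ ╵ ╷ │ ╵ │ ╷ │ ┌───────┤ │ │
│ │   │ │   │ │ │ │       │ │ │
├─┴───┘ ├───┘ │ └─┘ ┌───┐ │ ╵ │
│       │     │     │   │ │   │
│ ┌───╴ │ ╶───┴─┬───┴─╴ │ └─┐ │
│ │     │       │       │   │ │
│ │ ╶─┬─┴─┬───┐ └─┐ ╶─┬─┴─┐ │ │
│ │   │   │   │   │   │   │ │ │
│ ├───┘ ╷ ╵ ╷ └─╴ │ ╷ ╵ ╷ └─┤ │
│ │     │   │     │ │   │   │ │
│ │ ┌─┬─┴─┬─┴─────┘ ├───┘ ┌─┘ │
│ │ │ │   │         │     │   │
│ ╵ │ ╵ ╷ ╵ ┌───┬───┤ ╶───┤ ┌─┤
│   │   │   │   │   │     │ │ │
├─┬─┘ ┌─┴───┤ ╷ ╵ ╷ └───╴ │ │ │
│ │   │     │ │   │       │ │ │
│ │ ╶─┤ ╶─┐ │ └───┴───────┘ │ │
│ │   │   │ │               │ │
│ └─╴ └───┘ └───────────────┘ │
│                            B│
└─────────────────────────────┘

Directions: down, down, right, up, up, right, right, right, right, right, right, right, right, right, right, right, right, down, left, down, right, down, down, down, down, right, down, down, down, down, left, down, down, down, left, left, left, left, left, left, left, up, up, right, down, right, up, right, down, right, right, right, up, left, left, up, right, right, up, up, left, down, left, up, left, down, down, left, left, left, left, down, left, up, left, down, left, down, left, down, right, down, right, right, right, right, right, right, right, right, right, right, right, right
Number of turns: 45

Solution:

┌─┬─────────────────────────┬─┐
│A│↱ → → → → → → → → → → → ↓│ │
│ │ ┌───┐ ╶───┐ ┌─────┬─┬─╴ │ │
│↓│↑│   │     │ │     │ │↓ ↲│ │
│ ╵ │ ╷ └─────┤ ╵ ╶─┐ │ ╵ ╶─┤ │
│↳ ↑│ │       │     │ │  ↳ ↓│ │
├───┘ ├─────╴ └───┐ │ └───┐ │ │
│     │           │ │     │↓│ │
│ ╶─┬─┴─┐ ┌─┬───┐ └─┴───╴ │ │ │
│   │   │ │ │   │         │↓│ │
│ ╷ ╵ ╷ │ ╵ │ ╷ │ ┌───────┤ │ │
│ │   │ │   │ │ │ │       │↓│ │
├─┴───┘ ├───┘ │ └─┘ ┌───┐ │ ╵ │
│       │     │     │   │ │↳ ↓│
│ ┌───╴ │ ╶───┴─┬───┴─╴ │ └─┐ │
│ │     │       │       │   │↓│
│ │ ╶─┬─┴─┬───┐ └─┐ ╶─┬─┴─┐ │ │
│ │   │   │   │   │↓ ↰│↓ ↰│ │↓│
│ ├───┘ ╷ ╵ ╷ └─╴ │ ╷ ╵ ╷ └─┤ │
│ │     │   │     │↓│↑ ↲│↑  │↓│
│ │ ┌─┬─┴─┬─┴─────┘ ├───┘ ┌─┘ │
│ │ │ │↓ ↰│↓ ← ← ← ↲│↱ → ↑│↓ ↲│
│ ╵ │ ╵ ╷ ╵ ┌───┬───┤ ╶───┤ ┌─┤
│   │↓ ↲│↑ ↲│↱ ↓│↱ ↓│↑ ← ↰│↓│ │
├─┬─┘ ┌─┴───┤ ╷ ╵ ╷ └───╴ │ │ │
│ │↓ ↲│     │↑│↳ ↑│↳ → → ↑│↓│ │
│ │ ╶─┤ ╶─┐ │ └───┴───────┘ │ │
│ │↳ ↓│   │ │↑ ← ← ← ← ← ← ↲│ │
│ └─╴ └───┘ └───────────────┘ │
│    ↳ → → → → → → → → → → → B│
└─────────────────────────────┘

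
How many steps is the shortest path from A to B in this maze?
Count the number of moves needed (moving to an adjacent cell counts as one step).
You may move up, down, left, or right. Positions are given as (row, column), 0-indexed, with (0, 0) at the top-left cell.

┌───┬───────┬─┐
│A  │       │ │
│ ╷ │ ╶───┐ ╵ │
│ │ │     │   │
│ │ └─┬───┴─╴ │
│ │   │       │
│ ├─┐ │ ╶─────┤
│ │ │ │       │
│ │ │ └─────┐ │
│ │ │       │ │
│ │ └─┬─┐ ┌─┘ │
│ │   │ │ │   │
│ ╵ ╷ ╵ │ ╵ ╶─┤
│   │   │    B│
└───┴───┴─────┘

Using BFS to find shortest path:
Start: (0, 0), End: (6, 6)
Path found:
(0,0) → (0,1) → (1,1) → (2,1) → (2,2) → (3,2) → (4,2) → (4,3) → (4,4) → (5,4) → (6,4) → (6,5) → (6,6)
Number of steps: 12

Solution:

┌───┬───────┬─┐
│A ↓│       │ │
│ ╷ │ ╶───┐ ╵ │
│ │↓│     │   │
│ │ └─┬───┴─╴ │
│ │↳ ↓│       │
│ ├─┐ │ ╶─────┤
│ │ │↓│       │
│ │ │ └─────┐ │
│ │ │↳ → ↓  │ │
│ │ └─┬─┐ ┌─┘ │
│ │   │ │↓│   │
│ ╵ ╷ ╵ │ ╵ ╶─┤
│   │   │↳ → B│
└───┴───┴─────┘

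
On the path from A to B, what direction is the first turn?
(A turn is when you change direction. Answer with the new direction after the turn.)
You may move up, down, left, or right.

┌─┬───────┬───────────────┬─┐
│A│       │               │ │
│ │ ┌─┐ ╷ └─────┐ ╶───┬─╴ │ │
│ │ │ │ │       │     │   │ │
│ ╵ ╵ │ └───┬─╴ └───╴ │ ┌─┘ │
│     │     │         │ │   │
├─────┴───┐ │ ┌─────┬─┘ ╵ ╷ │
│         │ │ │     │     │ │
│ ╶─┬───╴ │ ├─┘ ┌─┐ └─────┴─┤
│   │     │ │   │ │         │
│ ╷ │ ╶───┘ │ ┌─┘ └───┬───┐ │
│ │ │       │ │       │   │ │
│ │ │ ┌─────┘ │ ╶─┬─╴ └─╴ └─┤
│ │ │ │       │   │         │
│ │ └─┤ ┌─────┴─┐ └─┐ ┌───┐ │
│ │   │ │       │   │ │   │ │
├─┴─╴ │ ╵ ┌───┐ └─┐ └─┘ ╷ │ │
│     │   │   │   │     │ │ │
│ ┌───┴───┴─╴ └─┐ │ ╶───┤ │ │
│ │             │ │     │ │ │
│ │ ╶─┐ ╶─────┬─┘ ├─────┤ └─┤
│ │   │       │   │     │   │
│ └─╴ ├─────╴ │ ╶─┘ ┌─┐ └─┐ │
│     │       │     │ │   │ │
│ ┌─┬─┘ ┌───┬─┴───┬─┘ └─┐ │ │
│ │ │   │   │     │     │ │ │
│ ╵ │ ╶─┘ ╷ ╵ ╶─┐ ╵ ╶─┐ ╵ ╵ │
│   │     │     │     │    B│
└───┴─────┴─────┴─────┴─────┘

Directions: down, down, right, up, up, right, right, down, down, right, right, down, down, down, left, left, left, up, right, right, up, left, left, left, left, down, right, down, down, down, right, down, left, left, down, down, down, right, right, up, left, up, right, right, down, right, right, right, down, left, left, left, down, left, down, right, right, up, right, down, right, up, right, right, down, right, up, right, right, down, right, right
First turn direction: right

Solution:

┌─┬───────┬───────────────┬─┐
│A│↱ → ↓  │               │ │
│ │ ┌─┐ ╷ └─────┐ ╶───┬─╴ │ │
│↓│↑│ │↓│       │     │   │ │
│ ╵ ╵ │ └───┬─╴ └───╴ │ ┌─┘ │
│↳ ↑  │↳ → ↓│         │ │   │
├─────┴───┐ │ ┌─────┬─┘ ╵ ╷ │
│↓ ← ← ← ↰│↓│ │     │     │ │
│ ╶─┬───╴ │ ├─┘ ┌─┐ └─────┴─┤
│↳ ↓│↱ → ↑│↓│   │ │         │
│ ╷ │ ╶───┘ │ ┌─┘ └───┬───┐ │
│ │↓│↑ ← ← ↲│ │       │   │ │
│ │ │ ┌─────┘ │ ╶─┬─╴ └─╴ └─┤
│ │↓│ │       │   │         │
│ │ └─┤ ┌─────┴─┐ └─┐ ┌───┐ │
│ │↳ ↓│ │       │   │ │   │ │
├─┴─╴ │ ╵ ┌───┐ └─┐ └─┘ ╷ │ │
│↓ ← ↲│   │   │   │     │ │ │
│ ┌───┴───┴─╴ └─┐ │ ╶───┤ │ │
│↓│↱ → ↓        │ │     │ │ │
│ │ ╶─┐ ╶─────┬─┘ ├─────┤ └─┤
│↓│↑ ↰│↳ → → ↓│   │     │   │
│ └─╴ ├─────╴ │ ╶─┘ ┌─┐ └─┐ │
│↳ → ↑│↓ ← ← ↲│     │ │   │ │
│ ┌─┬─┘ ┌───┬─┴───┬─┘ └─┐ │ │
│ │ │↓ ↲│↱ ↓│↱ → ↓│↱ → ↓│ │ │
│ ╵ │ ╶─┘ ╷ ╵ ╶─┐ ╵ ╶─┐ ╵ ╵ │
│   │↳ → ↑│↳ ↑  │↳ ↑  │↳ → B│
└───┴─────┴─────┴─────┴─────┘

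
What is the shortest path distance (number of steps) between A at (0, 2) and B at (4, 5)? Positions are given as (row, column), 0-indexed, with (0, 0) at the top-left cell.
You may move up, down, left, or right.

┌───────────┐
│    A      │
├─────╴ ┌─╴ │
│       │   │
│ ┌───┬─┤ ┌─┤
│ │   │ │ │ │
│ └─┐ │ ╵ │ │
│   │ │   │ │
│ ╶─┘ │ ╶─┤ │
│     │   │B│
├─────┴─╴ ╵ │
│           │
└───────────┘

Finding path from (0, 2) to (4, 5):
Path: (0,2) → (0,3) → (0,4) → (0,5) → (1,5) → (1,4) → (2,4) → (3,4) → (3,3) → (4,3) → (4,4) → (5,4) → (5,5) → (4,5)
Distance: 13 steps

Solution:

┌───────────┐
│    A → → ↓│
├─────╴ ┌─╴ │
│       │↓ ↲│
│ ┌───┬─┤ ┌─┤
│ │   │ │↓│ │
│ └─┐ │ ╵ │ │
│   │ │↓ ↲│ │
│ ╶─┘ │ ╶─┤ │
│     │↳ ↓│B│
├─────┴─╴ ╵ │
│        ↳ ↑│
└───────────┘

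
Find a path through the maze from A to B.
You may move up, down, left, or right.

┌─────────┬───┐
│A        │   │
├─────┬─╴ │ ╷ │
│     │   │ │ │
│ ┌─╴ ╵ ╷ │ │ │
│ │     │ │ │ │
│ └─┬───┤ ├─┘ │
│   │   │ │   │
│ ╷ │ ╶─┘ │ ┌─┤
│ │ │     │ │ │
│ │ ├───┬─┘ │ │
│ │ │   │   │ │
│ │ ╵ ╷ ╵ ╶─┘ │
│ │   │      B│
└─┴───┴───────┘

Finding the shortest path through the maze:
Path length: 24 steps
Directions: right → right → right → right → down → left → down → left → up → left → left → down → down → right → down → down → down → right → up → right → down → right → right → right

Solution:

┌─────────┬───┐
│A → → → ↓│   │
├─────┬─╴ │ ╷ │
│↓ ← ↰│↓ ↲│ │ │
│ ┌─╴ ╵ ╷ │ │ │
│↓│  ↑ ↲│ │ │ │
│ └─┬───┤ ├─┘ │
│↳ ↓│   │ │   │
│ ╷ │ ╶─┘ │ ┌─┤
│ │↓│     │ │ │
│ │ ├───┬─┘ │ │
│ │↓│↱ ↓│   │ │
│ │ ╵ ╷ ╵ ╶─┘ │
│ │↳ ↑│↳ → → B│
└─┴───┴───────┘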